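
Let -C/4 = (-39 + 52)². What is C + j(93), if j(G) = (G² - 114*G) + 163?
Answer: -2466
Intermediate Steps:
C = -676 (C = -4*(-39 + 52)² = -4*13² = -4*169 = -676)
j(G) = 163 + G² - 114*G
C + j(93) = -676 + (163 + 93² - 114*93) = -676 + (163 + 8649 - 10602) = -676 - 1790 = -2466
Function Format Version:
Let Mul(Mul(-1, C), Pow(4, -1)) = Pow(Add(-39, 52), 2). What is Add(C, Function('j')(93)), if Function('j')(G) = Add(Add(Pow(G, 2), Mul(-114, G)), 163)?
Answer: -2466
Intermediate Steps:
C = -676 (C = Mul(-4, Pow(Add(-39, 52), 2)) = Mul(-4, Pow(13, 2)) = Mul(-4, 169) = -676)
Function('j')(G) = Add(163, Pow(G, 2), Mul(-114, G))
Add(C, Function('j')(93)) = Add(-676, Add(163, Pow(93, 2), Mul(-114, 93))) = Add(-676, Add(163, 8649, -10602)) = Add(-676, -1790) = -2466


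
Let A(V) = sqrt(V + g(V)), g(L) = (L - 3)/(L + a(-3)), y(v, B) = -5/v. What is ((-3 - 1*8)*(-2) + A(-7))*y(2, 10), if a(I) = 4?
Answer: -55 - 5*I*sqrt(33)/6 ≈ -55.0 - 4.7871*I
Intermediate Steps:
g(L) = (-3 + L)/(4 + L) (g(L) = (L - 3)/(L + 4) = (-3 + L)/(4 + L))
A(V) = sqrt(V + (-3 + V)/(4 + V))
((-3 - 1*8)*(-2) + A(-7))*y(2, 10) = ((-3 - 1*8)*(-2) + sqrt((-3 - 7 - 7*(4 - 7))/(4 - 7)))*(-5/2) = ((-3 - 8)*(-2) + sqrt((-3 - 7 - 7*(-3))/(-3)))*(-5*1/2) = (-11*(-2) + sqrt(-(-3 - 7 + 21)/3))*(-5/2) = (22 + sqrt(-1/3*11))*(-5/2) = (22 + sqrt(-11/3))*(-5/2) = (22 + I*sqrt(33)/3)*(-5/2) = -55 - 5*I*sqrt(33)/6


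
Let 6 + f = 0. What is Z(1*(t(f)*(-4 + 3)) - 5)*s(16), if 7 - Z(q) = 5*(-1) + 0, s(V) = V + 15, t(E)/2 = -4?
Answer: 372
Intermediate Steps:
f = -6 (f = -6 + 0 = -6)
t(E) = -8 (t(E) = 2*(-4) = -8)
s(V) = 15 + V
Z(q) = 12 (Z(q) = 7 - (5*(-1) + 0) = 7 - (-5 + 0) = 7 - 1*(-5) = 7 + 5 = 12)
Z(1*(t(f)*(-4 + 3)) - 5)*s(16) = 12*(15 + 16) = 12*31 = 372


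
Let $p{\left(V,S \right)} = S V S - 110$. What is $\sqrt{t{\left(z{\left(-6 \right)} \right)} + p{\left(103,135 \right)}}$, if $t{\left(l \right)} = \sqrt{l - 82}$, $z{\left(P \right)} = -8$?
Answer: $\sqrt{1877065 + 3 i \sqrt{10}} \approx 1370.1 + 0.003 i$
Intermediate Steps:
$t{\left(l \right)} = \sqrt{-82 + l}$
$p{\left(V,S \right)} = -110 + V S^{2}$ ($p{\left(V,S \right)} = V S^{2} - 110 = -110 + V S^{2}$)
$\sqrt{t{\left(z{\left(-6 \right)} \right)} + p{\left(103,135 \right)}} = \sqrt{\sqrt{-82 - 8} - \left(110 - 103 \cdot 135^{2}\right)} = \sqrt{\sqrt{-90} + \left(-110 + 103 \cdot 18225\right)} = \sqrt{3 i \sqrt{10} + \left(-110 + 1877175\right)} = \sqrt{3 i \sqrt{10} + 1877065} = \sqrt{1877065 + 3 i \sqrt{10}}$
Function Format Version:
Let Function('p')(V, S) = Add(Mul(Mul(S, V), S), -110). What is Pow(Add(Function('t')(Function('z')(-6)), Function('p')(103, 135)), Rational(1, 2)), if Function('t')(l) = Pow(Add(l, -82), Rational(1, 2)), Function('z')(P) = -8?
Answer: Pow(Add(1877065, Mul(3, I, Pow(10, Rational(1, 2)))), Rational(1, 2)) ≈ Add(1370.1, Mul(0.003, I))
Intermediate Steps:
Function('t')(l) = Pow(Add(-82, l), Rational(1, 2))
Function('p')(V, S) = Add(-110, Mul(V, Pow(S, 2))) (Function('p')(V, S) = Add(Mul(V, Pow(S, 2)), -110) = Add(-110, Mul(V, Pow(S, 2))))
Pow(Add(Function('t')(Function('z')(-6)), Function('p')(103, 135)), Rational(1, 2)) = Pow(Add(Pow(Add(-82, -8), Rational(1, 2)), Add(-110, Mul(103, Pow(135, 2)))), Rational(1, 2)) = Pow(Add(Pow(-90, Rational(1, 2)), Add(-110, Mul(103, 18225))), Rational(1, 2)) = Pow(Add(Mul(3, I, Pow(10, Rational(1, 2))), Add(-110, 1877175)), Rational(1, 2)) = Pow(Add(Mul(3, I, Pow(10, Rational(1, 2))), 1877065), Rational(1, 2)) = Pow(Add(1877065, Mul(3, I, Pow(10, Rational(1, 2)))), Rational(1, 2))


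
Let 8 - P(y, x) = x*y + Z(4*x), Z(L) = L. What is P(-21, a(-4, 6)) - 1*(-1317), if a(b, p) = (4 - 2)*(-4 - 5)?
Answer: 1019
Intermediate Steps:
a(b, p) = -18 (a(b, p) = 2*(-9) = -18)
P(y, x) = 8 - 4*x - x*y (P(y, x) = 8 - (x*y + 4*x) = 8 - (4*x + x*y) = 8 + (-4*x - x*y) = 8 - 4*x - x*y)
P(-21, a(-4, 6)) - 1*(-1317) = (8 - 4*(-18) - 1*(-18)*(-21)) - 1*(-1317) = (8 + 72 - 378) + 1317 = -298 + 1317 = 1019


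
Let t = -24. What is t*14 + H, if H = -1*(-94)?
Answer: -242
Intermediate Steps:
H = 94
t*14 + H = -24*14 + 94 = -336 + 94 = -242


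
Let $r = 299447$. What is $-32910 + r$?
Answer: $266537$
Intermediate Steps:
$-32910 + r = -32910 + 299447 = 266537$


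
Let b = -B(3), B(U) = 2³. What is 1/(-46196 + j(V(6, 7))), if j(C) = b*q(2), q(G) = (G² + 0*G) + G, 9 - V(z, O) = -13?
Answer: -1/46244 ≈ -2.1624e-5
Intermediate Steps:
B(U) = 8
b = -8 (b = -1*8 = -8)
V(z, O) = 22 (V(z, O) = 9 - 1*(-13) = 9 + 13 = 22)
q(G) = G + G² (q(G) = (G² + 0) + G = G² + G = G + G²)
j(C) = -48 (j(C) = -16*(1 + 2) = -16*3 = -8*6 = -48)
1/(-46196 + j(V(6, 7))) = 1/(-46196 - 48) = 1/(-46244) = -1/46244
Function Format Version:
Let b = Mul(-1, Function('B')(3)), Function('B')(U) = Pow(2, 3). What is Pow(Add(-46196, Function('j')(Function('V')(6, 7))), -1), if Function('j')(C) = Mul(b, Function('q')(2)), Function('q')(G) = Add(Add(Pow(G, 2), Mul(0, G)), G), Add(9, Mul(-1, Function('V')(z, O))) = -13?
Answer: Rational(-1, 46244) ≈ -2.1624e-5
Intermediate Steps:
Function('B')(U) = 8
b = -8 (b = Mul(-1, 8) = -8)
Function('V')(z, O) = 22 (Function('V')(z, O) = Add(9, Mul(-1, -13)) = Add(9, 13) = 22)
Function('q')(G) = Add(G, Pow(G, 2)) (Function('q')(G) = Add(Add(Pow(G, 2), 0), G) = Add(Pow(G, 2), G) = Add(G, Pow(G, 2)))
Function('j')(C) = -48 (Function('j')(C) = Mul(-8, Mul(2, Add(1, 2))) = Mul(-8, Mul(2, 3)) = Mul(-8, 6) = -48)
Pow(Add(-46196, Function('j')(Function('V')(6, 7))), -1) = Pow(Add(-46196, -48), -1) = Pow(-46244, -1) = Rational(-1, 46244)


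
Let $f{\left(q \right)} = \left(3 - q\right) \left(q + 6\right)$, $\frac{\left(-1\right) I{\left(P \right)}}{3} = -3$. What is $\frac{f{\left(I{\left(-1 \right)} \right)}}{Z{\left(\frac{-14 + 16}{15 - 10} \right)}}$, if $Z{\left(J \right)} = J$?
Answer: $-225$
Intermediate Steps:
$I{\left(P \right)} = 9$ ($I{\left(P \right)} = \left(-3\right) \left(-3\right) = 9$)
$f{\left(q \right)} = \left(3 - q\right) \left(6 + q\right)$
$\frac{f{\left(I{\left(-1 \right)} \right)}}{Z{\left(\frac{-14 + 16}{15 - 10} \right)}} = \frac{18 - 9^{2} - 27}{\left(-14 + 16\right) \frac{1}{15 - 10}} = \frac{18 - 81 - 27}{2 \cdot \frac{1}{5}} = - \frac{90}{\frac{2}{5}} = \left(-90\right) \frac{5}{2} = -225$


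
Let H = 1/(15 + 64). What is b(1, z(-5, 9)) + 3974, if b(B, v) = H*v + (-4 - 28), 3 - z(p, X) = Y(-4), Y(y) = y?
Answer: 311425/79 ≈ 3942.1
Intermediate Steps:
z(p, X) = 7 (z(p, X) = 3 - 1*(-4) = 3 + 4 = 7)
H = 1/79 ≈ 0.012658
b(B, v) = -32 + v/79 (b(B, v) = v/79 + (-4 - 28) = v/79 - 32 = -32 + v/79)
b(1, z(-5, 9)) + 3974 = (-32 + (1/79)*7) + 3974 = (-32 + 7/79) + 3974 = -2521/79 + 3974 = 311425/79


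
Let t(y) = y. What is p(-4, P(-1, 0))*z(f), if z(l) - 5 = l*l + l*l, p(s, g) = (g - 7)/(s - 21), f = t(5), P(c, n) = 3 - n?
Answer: 44/5 ≈ 8.8000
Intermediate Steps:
f = 5
p(s, g) = (-7 + g)/(-21 + s)
z(l) = 5 + 2*l² (z(l) = 5 + (l*l + l*l) = 5 + (l² + l²) = 5 + 2*l²)
p(-4, P(-1, 0))*z(f) = ((-7 + (3 - 1*0))/(-21 - 4))*(5 + 2*5²) = ((-7 + (3 + 0))/(-25))*(5 + 2*25) = (-(-7 + 3)/25)*(5 + 50) = -1/25*(-4)*55 = (4/25)*55 = 44/5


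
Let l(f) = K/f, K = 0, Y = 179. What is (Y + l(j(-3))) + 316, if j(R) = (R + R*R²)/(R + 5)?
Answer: 495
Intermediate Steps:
j(R) = (R + R³)/(5 + R)
l(f) = 0 (l(f) = 0/f = 0)
(Y + l(j(-3))) + 316 = (179 + 0) + 316 = 179 + 316 = 495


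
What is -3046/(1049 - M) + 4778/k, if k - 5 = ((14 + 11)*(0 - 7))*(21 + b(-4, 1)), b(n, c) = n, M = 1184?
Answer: 31117/1485 ≈ 20.954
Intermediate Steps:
k = -2970 (k = 5 + ((14 + 11)*(0 - 7))*(21 - 4) = 5 + (25*(-7))*17 = 5 - 175*17 = 5 - 2975 = -2970)
-3046/(1049 - M) + 4778/k = -3046/(1049 - 1*1184) + 4778/(-2970) = -3046/(1049 - 1184) + 4778*(-1/2970) = -3046/(-135) - 2389/1485 = -3046*(-1/135) - 2389/1485 = 3046/135 - 2389/1485 = 31117/1485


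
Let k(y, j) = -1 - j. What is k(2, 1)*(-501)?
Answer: 1002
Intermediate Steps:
k(2, 1)*(-501) = (-1 - 1*1)*(-501) = (-1 - 1)*(-501) = -2*(-501) = 1002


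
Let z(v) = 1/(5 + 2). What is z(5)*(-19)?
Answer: -19/7 ≈ -2.7143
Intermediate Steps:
z(v) = 1/7
z(5)*(-19) = (1/7)*(-19) = -19/7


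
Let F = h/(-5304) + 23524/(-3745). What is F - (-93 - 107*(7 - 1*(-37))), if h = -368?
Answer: 11905146793/2482935 ≈ 4794.8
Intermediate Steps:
F = -15424142/2482935 (F = -368/(-5304) + 23524/(-3745) = -368*(-1/5304) + 23524*(-1/3745) = 46/663 - 23524/3745 = -15424142/2482935 ≈ -6.2121)
F - (-93 - 107*(7 - 1*(-37))) = -15424142/2482935 - (-93 - 107*(7 - 1*(-37))) = -15424142/2482935 - (-93 - 107*(7 + 37)) = -15424142/2482935 - (-93 - 107*44) = -15424142/2482935 - (-93 - 4708) = -15424142/2482935 - 1*(-4801) = -15424142/2482935 + 4801 = 11905146793/2482935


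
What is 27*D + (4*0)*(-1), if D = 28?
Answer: 756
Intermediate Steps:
27*D + (4*0)*(-1) = 27*28 + (4*0)*(-1) = 756 + 0*(-1) = 756 + 0 = 756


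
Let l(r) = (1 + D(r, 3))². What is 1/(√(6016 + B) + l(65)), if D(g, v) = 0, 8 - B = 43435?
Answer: 1/37412 - I*√37411/37412 ≈ 2.6729e-5 - 0.00517*I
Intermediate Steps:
B = -43427 (B = 8 - 1*43435 = 8 - 43435 = -43427)
l(r) = 1 (l(r) = (1 + 0)² = 1² = 1)
1/(√(6016 + B) + l(65)) = 1/(√(6016 - 43427) + 1) = 1/(√(-37411) + 1) = 1/(I*√37411 + 1) = 1/(1 + I*√37411)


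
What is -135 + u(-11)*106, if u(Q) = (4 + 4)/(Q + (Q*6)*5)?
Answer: -46883/341 ≈ -137.49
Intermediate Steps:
u(Q) = 8/(31*Q) (u(Q) = 8/(Q + (6*Q)*5) = 8/(Q + 30*Q) = 8/((31*Q)) = 8*(1/(31*Q)) = 8/(31*Q))
-135 + u(-11)*106 = -135 + ((8/31)/(-11))*106 = -135 + ((8/31)*(-1/11))*106 = -135 - 8/341*106 = -135 - 848/341 = -46883/341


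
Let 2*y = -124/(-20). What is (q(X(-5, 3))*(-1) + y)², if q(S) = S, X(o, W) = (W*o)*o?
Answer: 516961/100 ≈ 5169.6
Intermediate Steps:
X(o, W) = W*o²
y = 31/10 (y = (-124/(-20))/2 = (-124*(-1/20))/2 = (½)*(31/5) = 31/10 ≈ 3.1000)
(q(X(-5, 3))*(-1) + y)² = ((3*(-5)²)*(-1) + 31/10)² = ((3*25)*(-1) + 31/10)² = (75*(-1) + 31/10)² = (-75 + 31/10)² = (-719/10)² = 516961/100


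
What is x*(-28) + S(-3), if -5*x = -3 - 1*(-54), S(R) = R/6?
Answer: 2851/10 ≈ 285.10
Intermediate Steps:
S(R) = R/6 (S(R) = R*(⅙) = R/6)
x = -51/5 (x = -(-3 - 1*(-54))/5 = -(-3 + 54)/5 = -⅕*51 = -51/5 ≈ -10.200)
x*(-28) + S(-3) = -51/5*(-28) + (⅙)*(-3) = 1428/5 - ½ = 2851/10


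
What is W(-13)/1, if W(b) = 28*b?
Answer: -364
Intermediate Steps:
W(-13)/1 = (28*(-13))/1 = -364*1 = -364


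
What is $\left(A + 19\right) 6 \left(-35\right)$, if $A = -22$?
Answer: $630$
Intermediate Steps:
$\left(A + 19\right) 6 \left(-35\right) = \left(-22 + 19\right) 6 \left(-35\right) = \left(-3\right) 6 \left(-35\right) = \left(-18\right) \left(-35\right) = 630$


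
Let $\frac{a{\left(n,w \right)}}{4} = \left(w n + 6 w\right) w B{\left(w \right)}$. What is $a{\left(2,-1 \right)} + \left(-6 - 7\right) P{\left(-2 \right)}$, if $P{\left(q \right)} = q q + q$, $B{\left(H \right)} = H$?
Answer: $-58$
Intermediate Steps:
$P{\left(q \right)} = q + q^{2}$ ($P{\left(q \right)} = q^{2} + q = q + q^{2}$)
$a{\left(n,w \right)} = 4 w^{2} \left(6 w + n w\right)$ ($a{\left(n,w \right)} = 4 \left(w n + 6 w\right) w w = 4 \left(n w + 6 w\right) w w = 4 \left(6 w + n w\right) w w = 4 w \left(6 w + n w\right) w = 4 w^{2} \left(6 w + n w\right)$)
$a{\left(2,-1 \right)} + \left(-6 - 7\right) P{\left(-2 \right)} = 4 \left(-1\right)^{3} \left(6 + 2\right) + \left(-6 - 7\right) \left(- 2 \left(1 - 2\right)\right) = 4 \left(-1\right) 8 + \left(-6 - 7\right) \left(\left(-2\right) \left(-1\right)\right) = -32 - 26 = -58$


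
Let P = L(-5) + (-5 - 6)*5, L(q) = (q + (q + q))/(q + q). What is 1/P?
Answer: -2/107 ≈ -0.018692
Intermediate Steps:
L(q) = 3/2 (L(q) = (q + 2*q)/((2*q)) = (3*q)*(1/(2*q)) = 3/2)
P = -107/2 (P = 3/2 + (-5 - 6)*5 = 3/2 - 11*5 = 3/2 - 55 = -107/2 ≈ -53.500)
1/P = 1/(-107/2) = -2/107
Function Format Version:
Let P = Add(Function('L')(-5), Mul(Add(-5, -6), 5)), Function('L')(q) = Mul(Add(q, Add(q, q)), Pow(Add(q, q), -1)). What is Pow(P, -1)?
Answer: Rational(-2, 107) ≈ -0.018692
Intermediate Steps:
Function('L')(q) = Rational(3, 2) (Function('L')(q) = Mul(Add(q, Mul(2, q)), Pow(Mul(2, q), -1)) = Mul(Mul(3, q), Mul(Rational(1, 2), Pow(q, -1))) = Rational(3, 2))
P = Rational(-107, 2) (P = Add(Rational(3, 2), Mul(Add(-5, -6), 5)) = Add(Rational(3, 2), Mul(-11, 5)) = Add(Rational(3, 2), -55) = Rational(-107, 2) ≈ -53.500)
Pow(P, -1) = Pow(Rational(-107, 2), -1) = Rational(-2, 107)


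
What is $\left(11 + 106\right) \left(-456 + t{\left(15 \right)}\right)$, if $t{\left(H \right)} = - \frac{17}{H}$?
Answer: $- \frac{267423}{5} \approx -53485.0$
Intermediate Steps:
$\left(11 + 106\right) \left(-456 + t{\left(15 \right)}\right) = \left(11 + 106\right) \left(-456 - \frac{17}{15}\right) = 117 \left(-456 - \frac{17}{15}\right) = 117 \left(- \frac{6857}{15}\right) = - \frac{267423}{5}$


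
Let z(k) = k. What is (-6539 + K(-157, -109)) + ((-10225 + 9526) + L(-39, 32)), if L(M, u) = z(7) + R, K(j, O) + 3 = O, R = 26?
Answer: -7317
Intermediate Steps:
K(j, O) = -3 + O
L(M, u) = 33 (L(M, u) = 7 + 26 = 33)
(-6539 + K(-157, -109)) + ((-10225 + 9526) + L(-39, 32)) = (-6539 + (-3 - 109)) + ((-10225 + 9526) + 33) = (-6539 - 112) + (-699 + 33) = -6651 - 666 = -7317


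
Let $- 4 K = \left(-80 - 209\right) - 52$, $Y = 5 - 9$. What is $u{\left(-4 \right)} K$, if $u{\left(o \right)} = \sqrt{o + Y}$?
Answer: $\frac{341 i \sqrt{2}}{2} \approx 241.12 i$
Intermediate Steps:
$Y = -4$ ($Y = 5 - 9 = -4$)
$u{\left(o \right)} = \sqrt{-4 + o}$ ($u{\left(o \right)} = \sqrt{o - 4} = \sqrt{-4 + o}$)
$K = \frac{341}{4}$ ($K = - \frac{\left(-80 - 209\right) - 52}{4} = - \frac{-289 - 52}{4} = \left(- \frac{1}{4}\right) \left(-341\right) = \frac{341}{4} \approx 85.25$)
$u{\left(-4 \right)} K = \sqrt{-4 - 4} \cdot \frac{341}{4} = \sqrt{-8} \cdot \frac{341}{4} = 2 i \sqrt{2} \cdot \frac{341}{4} = \frac{341 i \sqrt{2}}{2}$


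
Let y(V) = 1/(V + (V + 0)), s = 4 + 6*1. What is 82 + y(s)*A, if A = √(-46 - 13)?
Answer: 82 + I*√59/20 ≈ 82.0 + 0.38406*I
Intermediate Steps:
A = I*√59 (A = √(-59) = I*√59 ≈ 7.6811*I)
s = 10 (s = 4 + 6 = 10)
y(V) = 1/(2*V) (y(V) = 1/(V + V) = 1/(2*V))
82 + y(s)*A = 82 + ((½)/10)*(I*√59) = 82 + ((½)*(⅒))*(I*√59) = 82 + (I*√59)/20 = 82 + I*√59/20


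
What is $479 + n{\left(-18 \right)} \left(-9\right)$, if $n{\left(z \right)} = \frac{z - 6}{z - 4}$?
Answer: $\frac{5161}{11} \approx 469.18$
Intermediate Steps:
$n{\left(z \right)} = \frac{-6 + z}{-4 + z}$
$479 + n{\left(-18 \right)} \left(-9\right) = 479 + \frac{-6 - 18}{-4 - 18} \left(-9\right) = 479 + \frac{1}{-22} \left(-24\right) \left(-9\right) = 479 + \left(- \frac{1}{22}\right) \left(-24\right) \left(-9\right) = 479 + \frac{12}{11} \left(-9\right) = 479 - \frac{108}{11} = \frac{5161}{11}$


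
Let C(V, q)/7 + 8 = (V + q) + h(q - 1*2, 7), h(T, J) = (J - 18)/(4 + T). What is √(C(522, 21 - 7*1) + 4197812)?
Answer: 3*√7469339/4 ≈ 2049.8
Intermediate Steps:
h(T, J) = (-18 + J)/(4 + T)
C(V, q) = -56 - 77/(2 + q) + 7*V + 7*q (C(V, q) = -56 + 7*((V + q) + (-18 + 7)/(4 + (q - 1*2))) = -56 + 7*((V + q) - 11/(4 + (q - 2))) = -56 + 7*((V + q) - 11/(4 + (-2 + q))) = -56 + 7*((V + q) - 11/(2 + q)) = -56 + 7*(V + q - 11/(2 + q)) = -56 + (-77/(2 + q) + 7*V + 7*q) = -56 - 77/(2 + q) + 7*V + 7*q)
√(C(522, 21 - 7*1) + 4197812) = √(7*(-11 + (2 + (21 - 7*1))*(-8 + 522 + (21 - 7*1)))/(2 + (21 - 7*1)) + 4197812) = √(7*(-11 + (2 + (21 - 7))*(-8 + 522 + (21 - 7)))/(2 + (21 - 7)) + 4197812) = √(7*(-11 + (2 + 14)*(-8 + 522 + 14))/(2 + 14) + 4197812) = √(7*(-11 + 16*528)/16 + 4197812) = √(7*(1/16)*(-11 + 8448) + 4197812) = √(7*(1/16)*8437 + 4197812) = √(59059/16 + 4197812) = √(67224051/16) = 3*√7469339/4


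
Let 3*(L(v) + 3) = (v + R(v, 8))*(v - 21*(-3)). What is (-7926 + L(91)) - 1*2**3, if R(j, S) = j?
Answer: 4217/3 ≈ 1405.7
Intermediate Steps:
L(v) = -3 + 2*v*(63 + v)/3 (L(v) = -3 + ((v + v)*(v - 21*(-3)))/3 = -3 + ((2*v)*(v + 63))/3 = -3 + ((2*v)*(63 + v))/3 = -3 + (2*v*(63 + v))/3 = -3 + 2*v*(63 + v)/3)
(-7926 + L(91)) - 1*2**3 = (-7926 + (-3 + 42*91 + (2/3)*91**2)) - 1*2**3 = (-7926 + (-3 + 3822 + (2/3)*8281)) - 1*8 = (-7926 + (-3 + 3822 + 16562/3)) - 8 = (-7926 + 28019/3) - 8 = 4241/3 - 8 = 4217/3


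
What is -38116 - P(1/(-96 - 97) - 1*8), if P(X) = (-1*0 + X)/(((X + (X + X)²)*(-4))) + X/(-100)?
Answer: -220213983837/5777455 ≈ -38116.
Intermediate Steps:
P(X) = -X/100 + X/(-16*X² - 4*X) (P(X) = (0 + X)/(((X + (2*X)²)*(-4))) + X*(-1/100) = X/(((X + 4*X²)*(-4))) - X/100 = X/(-16*X² - 4*X) - X/100 = -X/100 + X/(-16*X² - 4*X))
-38116 - P(1/(-96 - 97) - 1*8) = -38116 - (-25 - (1/(-96 - 97) - 1*8) - 4*(1/(-96 - 97) - 1*8)²)/(100*(1 + 4*(1/(-96 - 97) - 1*8))) = -38116 - (-25 - (1/(-193) - 8) - 4*(1/(-193) - 8)²)/(100*(1 + 4*(1/(-193) - 8))) = -38116 - (-25 - (-1/193 - 8) - 4*(-1/193 - 8)²)/(100*(1 + 4*(-1/193 - 8))) = -38116 - (-25 - 1*(-1545/193) - 4*(-1545/193)²)/(100*(1 + 4*(-1545/193))) = -38116 - (-25 + 1545/193 - 4*2387025/37249)/(100*(1 - 6180/193)) = -38116 - (-25 + 1545/193 - 9548100/37249)/(100*(-5987/193)) = -38116 - (-193)*(-10181140)/(100*5987*37249) = -38116 - 1*509057/5777455 = -38116 - 509057/5777455 = -220213983837/5777455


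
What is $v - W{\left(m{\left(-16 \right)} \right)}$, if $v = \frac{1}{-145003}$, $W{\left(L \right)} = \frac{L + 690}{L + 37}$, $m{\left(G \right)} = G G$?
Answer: $- \frac{137173131}{42485879} \approx -3.2287$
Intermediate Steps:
$m{\left(G \right)} = G^{2}$
$W{\left(L \right)} = \frac{690 + L}{37 + L}$
$v = - \frac{1}{145003} \approx -6.8964 \cdot 10^{-6}$
$v - W{\left(m{\left(-16 \right)} \right)} = - \frac{1}{145003} - \frac{690 + \left(-16\right)^{2}}{37 + \left(-16\right)^{2}} = - \frac{1}{145003} - \frac{690 + 256}{37 + 256} = - \frac{1}{145003} - \frac{1}{293} \cdot 946 = - \frac{1}{145003} - \frac{946}{293} = - \frac{137173131}{42485879}$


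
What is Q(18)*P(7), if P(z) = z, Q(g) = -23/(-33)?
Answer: 161/33 ≈ 4.8788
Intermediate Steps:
Q(g) = 23/33 (Q(g) = -23*(-1/33) = 23/33)
Q(18)*P(7) = (23/33)*7 = 161/33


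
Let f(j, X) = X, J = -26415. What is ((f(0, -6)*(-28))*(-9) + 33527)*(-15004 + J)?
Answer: -1326029285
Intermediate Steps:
((f(0, -6)*(-28))*(-9) + 33527)*(-15004 + J) = (-6*(-28)*(-9) + 33527)*(-15004 - 26415) = (168*(-9) + 33527)*(-41419) = (-1512 + 33527)*(-41419) = 32015*(-41419) = -1326029285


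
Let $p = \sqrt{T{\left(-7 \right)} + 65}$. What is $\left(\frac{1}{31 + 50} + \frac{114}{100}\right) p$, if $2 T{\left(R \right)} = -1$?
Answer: $\frac{4667 \sqrt{258}}{8100} \approx 9.2547$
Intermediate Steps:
$T{\left(R \right)} = - \frac{1}{2}$ ($T{\left(R \right)} = \frac{1}{2} \left(-1\right) = - \frac{1}{2}$)
$p = \frac{\sqrt{258}}{2}$ ($p = \sqrt{- \frac{1}{2} + 65} = \sqrt{\frac{129}{2}} = \frac{\sqrt{258}}{2} \approx 8.0312$)
$\left(\frac{1}{31 + 50} + \frac{114}{100}\right) p = \left(\frac{1}{31 + 50} + \frac{114}{100}\right) \frac{\sqrt{258}}{2} = \left(\frac{1}{81} + 114 \cdot \frac{1}{100}\right) \frac{\sqrt{258}}{2} = \left(\frac{1}{81} + \frac{57}{50}\right) \frac{\sqrt{258}}{2} = \frac{4667 \frac{\sqrt{258}}{2}}{4050} = \frac{4667 \sqrt{258}}{8100}$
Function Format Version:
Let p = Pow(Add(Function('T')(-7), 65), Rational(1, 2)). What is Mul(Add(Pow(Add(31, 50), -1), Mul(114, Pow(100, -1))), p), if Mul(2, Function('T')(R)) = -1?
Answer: Mul(Rational(4667, 8100), Pow(258, Rational(1, 2))) ≈ 9.2547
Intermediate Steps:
Function('T')(R) = Rational(-1, 2) (Function('T')(R) = Mul(Rational(1, 2), -1) = Rational(-1, 2))
p = Mul(Rational(1, 2), Pow(258, Rational(1, 2))) (p = Pow(Add(Rational(-1, 2), 65), Rational(1, 2)) = Pow(Rational(129, 2), Rational(1, 2)) = Mul(Rational(1, 2), Pow(258, Rational(1, 2))) ≈ 8.0312)
Mul(Add(Pow(Add(31, 50), -1), Mul(114, Pow(100, -1))), p) = Mul(Add(Pow(Add(31, 50), -1), Mul(114, Pow(100, -1))), Mul(Rational(1, 2), Pow(258, Rational(1, 2)))) = Mul(Add(Pow(81, -1), Mul(114, Rational(1, 100))), Mul(Rational(1, 2), Pow(258, Rational(1, 2)))) = Mul(Add(Rational(1, 81), Rational(57, 50)), Mul(Rational(1, 2), Pow(258, Rational(1, 2)))) = Mul(Rational(4667, 4050), Mul(Rational(1, 2), Pow(258, Rational(1, 2)))) = Mul(Rational(4667, 8100), Pow(258, Rational(1, 2)))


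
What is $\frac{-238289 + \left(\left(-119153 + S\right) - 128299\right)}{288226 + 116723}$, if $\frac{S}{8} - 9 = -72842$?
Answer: $- \frac{356135}{134983} \approx -2.6384$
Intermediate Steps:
$S = -582664$ ($S = 72 + 8 \left(-72842\right) = 72 - 582736 = -582664$)
$\frac{-238289 + \left(\left(-119153 + S\right) - 128299\right)}{288226 + 116723} = \frac{-238289 - 830116}{288226 + 116723} = \frac{-238289 - 830116}{404949} = \left(-238289 - 830116\right) \frac{1}{404949} = \left(-1068405\right) \frac{1}{404949} = - \frac{356135}{134983}$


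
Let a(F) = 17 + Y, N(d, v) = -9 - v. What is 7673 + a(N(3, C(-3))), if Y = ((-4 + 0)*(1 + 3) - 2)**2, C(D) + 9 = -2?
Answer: 8014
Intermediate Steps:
C(D) = -11 (C(D) = -9 - 2 = -11)
Y = 324 (Y = (-4*4 - 2)**2 = (-16 - 2)**2 = (-18)**2 = 324)
a(F) = 341 (a(F) = 17 + 324 = 341)
7673 + a(N(3, C(-3))) = 7673 + 341 = 8014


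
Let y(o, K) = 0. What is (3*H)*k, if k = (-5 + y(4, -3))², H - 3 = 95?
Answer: 7350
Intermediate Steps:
H = 98 (H = 3 + 95 = 98)
k = 25 (k = (-5 + 0)² = (-5)² = 25)
(3*H)*k = (3*98)*25 = 294*25 = 7350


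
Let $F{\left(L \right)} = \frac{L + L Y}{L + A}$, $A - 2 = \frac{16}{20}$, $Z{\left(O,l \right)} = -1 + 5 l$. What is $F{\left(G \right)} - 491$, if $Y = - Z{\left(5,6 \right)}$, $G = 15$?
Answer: $- \frac{45799}{89} \approx -514.6$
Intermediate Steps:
$Y = -29$ ($Y = - (-1 + 5 \cdot 6) = - (-1 + 30) = \left(-1\right) 29 = -29$)
$A = \frac{14}{5}$ ($A = 2 + \frac{16}{20} = 2 + 16 \cdot \frac{1}{20} = 2 + \frac{4}{5} = \frac{14}{5} \approx 2.8$)
$F{\left(L \right)} = - \frac{28 L}{\frac{14}{5} + L}$ ($F{\left(L \right)} = \frac{L + L \left(-29\right)}{L + \frac{14}{5}} = \frac{L - 29 L}{\frac{14}{5} + L} = \frac{\left(-28\right) L}{\frac{14}{5} + L} = - \frac{28 L}{\frac{14}{5} + L}$)
$F{\left(G \right)} - 491 = \left(-140\right) 15 \frac{1}{14 + 5 \cdot 15} - 491 = \left(-140\right) 15 \frac{1}{14 + 75} - 491 = \left(-140\right) 15 \cdot \frac{1}{89} - 491 = - \frac{2100}{89} - 491 = - \frac{45799}{89}$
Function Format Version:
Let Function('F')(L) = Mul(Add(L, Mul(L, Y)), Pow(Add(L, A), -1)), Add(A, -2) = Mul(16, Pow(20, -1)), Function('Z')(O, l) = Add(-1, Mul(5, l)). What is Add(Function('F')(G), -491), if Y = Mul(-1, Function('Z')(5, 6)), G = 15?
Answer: Rational(-45799, 89) ≈ -514.60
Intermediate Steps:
Y = -29 (Y = Mul(-1, Add(-1, Mul(5, 6))) = Mul(-1, Add(-1, 30)) = Mul(-1, 29) = -29)
A = Rational(14, 5) (A = Add(2, Mul(16, Pow(20, -1))) = Add(2, Mul(16, Rational(1, 20))) = Add(2, Rational(4, 5)) = Rational(14, 5) ≈ 2.8000)
Function('F')(L) = Mul(-28, L, Pow(Add(Rational(14, 5), L), -1)) (Function('F')(L) = Mul(Add(L, Mul(L, -29)), Pow(Add(L, Rational(14, 5)), -1)) = Mul(Add(L, Mul(-29, L)), Pow(Add(Rational(14, 5), L), -1)) = Mul(Mul(-28, L), Pow(Add(Rational(14, 5), L), -1)) = Mul(-28, L, Pow(Add(Rational(14, 5), L), -1)))
Add(Function('F')(G), -491) = Add(Mul(-140, 15, Pow(Add(14, Mul(5, 15)), -1)), -491) = Add(Mul(-140, 15, Pow(Add(14, 75), -1)), -491) = Add(Mul(-140, 15, Pow(89, -1)), -491) = Add(Mul(-140, 15, Rational(1, 89)), -491) = Add(Rational(-2100, 89), -491) = Rational(-45799, 89)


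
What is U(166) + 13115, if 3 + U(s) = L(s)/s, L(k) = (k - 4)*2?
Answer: 1088458/83 ≈ 13114.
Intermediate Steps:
L(k) = -8 + 2*k (L(k) = (-4 + k)*2 = -8 + 2*k)
U(s) = -3 + (-8 + 2*s)/s
U(166) + 13115 = (-8 - 1*166)/166 + 13115 = (-8 - 166)/166 + 13115 = (1/166)*(-174) + 13115 = -87/83 + 13115 = 1088458/83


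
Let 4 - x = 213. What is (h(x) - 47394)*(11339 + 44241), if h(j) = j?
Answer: -2645774740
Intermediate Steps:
x = -209 (x = 4 - 1*213 = 4 - 213 = -209)
(h(x) - 47394)*(11339 + 44241) = (-209 - 47394)*(11339 + 44241) = -47603*55580 = -2645774740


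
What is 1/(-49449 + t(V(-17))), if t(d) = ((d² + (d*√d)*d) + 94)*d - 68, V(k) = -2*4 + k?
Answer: -67492/10658685689 + 78125*I/10658685689 ≈ -6.3321e-6 + 7.3297e-6*I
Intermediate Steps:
V(k) = -8 + k
t(d) = -68 + d*(94 + d² + d^(5/2)) (t(d) = ((d² + d^(3/2)*d) + 94)*d - 68 = ((d² + d^(5/2)) + 94)*d - 68 = (94 + d² + d^(5/2))*d - 68 = d*(94 + d² + d^(5/2)) - 68 = -68 + d*(94 + d² + d^(5/2)))
1/(-49449 + t(V(-17))) = 1/(-49449 + (-68 + (-8 - 17)³ + (-8 - 17)^(7/2) + 94*(-8 - 17))) = 1/(-49449 + (-68 + (-25)³ + (-25)^(7/2) + 94*(-25))) = 1/(-49449 + (-68 - 15625 - 78125*I - 2350)) = 1/(-49449 + (-18043 - 78125*I)) = 1/(-67492 - 78125*I) = (-67492 + 78125*I)/10658685689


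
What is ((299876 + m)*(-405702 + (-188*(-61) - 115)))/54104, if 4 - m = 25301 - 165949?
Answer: -21715222034/6763 ≈ -3.2109e+6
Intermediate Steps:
m = 140652 (m = 4 - (25301 - 165949) = 4 - 1*(-140648) = 4 + 140648 = 140652)
((299876 + m)*(-405702 + (-188*(-61) - 115)))/54104 = ((299876 + 140652)*(-405702 + (-188*(-61) - 115)))/54104 = (440528*(-405702 + (11468 - 115)))*(1/54104) = (440528*(-405702 + 11353))*(1/54104) = (440528*(-394349))*(1/54104) = -173721776272*1/54104 = -21715222034/6763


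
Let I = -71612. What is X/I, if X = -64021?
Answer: 64021/71612 ≈ 0.89400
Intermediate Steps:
X/I = -64021/(-71612) = -64021*(-1/71612) = 64021/71612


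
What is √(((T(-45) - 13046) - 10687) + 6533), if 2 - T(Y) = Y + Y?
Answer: 2*I*√4277 ≈ 130.8*I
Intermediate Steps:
T(Y) = 2 - 2*Y (T(Y) = 2 - (Y + Y) = 2 - 2*Y)
√(((T(-45) - 13046) - 10687) + 6533) = √((((2 - 2*(-45)) - 13046) - 10687) + 6533) = √((((2 + 90) - 13046) - 10687) + 6533) = √(((92 - 13046) - 10687) + 6533) = √((-12954 - 10687) + 6533) = √(-23641 + 6533) = √(-17108) = 2*I*√4277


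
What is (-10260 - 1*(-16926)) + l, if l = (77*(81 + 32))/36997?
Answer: 246630703/36997 ≈ 6666.2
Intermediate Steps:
l = 8701/36997 (l = (77*113)*(1/36997) = 8701*(1/36997) = 8701/36997 ≈ 0.23518)
(-10260 - 1*(-16926)) + l = (-10260 - 1*(-16926)) + 8701/36997 = (-10260 + 16926) + 8701/36997 = 6666 + 8701/36997 = 246630703/36997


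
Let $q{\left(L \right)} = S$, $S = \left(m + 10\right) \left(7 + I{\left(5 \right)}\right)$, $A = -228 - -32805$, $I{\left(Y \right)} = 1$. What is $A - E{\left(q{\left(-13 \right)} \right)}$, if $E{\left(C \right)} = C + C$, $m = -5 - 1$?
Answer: $32513$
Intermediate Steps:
$m = -6$ ($m = -5 - 1 = -6$)
$A = 32577$ ($A = -228 + 32805 = 32577$)
$S = 32$ ($S = \left(-6 + 10\right) \left(7 + 1\right) = 4 \cdot 8 = 32$)
$q{\left(L \right)} = 32$
$E{\left(C \right)} = 2 C$
$A - E{\left(q{\left(-13 \right)} \right)} = 32577 - 2 \cdot 32 = 32577 - 64 = 32513$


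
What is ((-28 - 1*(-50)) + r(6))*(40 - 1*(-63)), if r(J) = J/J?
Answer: 2369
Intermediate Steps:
r(J) = 1
((-28 - 1*(-50)) + r(6))*(40 - 1*(-63)) = ((-28 - 1*(-50)) + 1)*(40 - 1*(-63)) = ((-28 + 50) + 1)*(40 + 63) = (22 + 1)*103 = 23*103 = 2369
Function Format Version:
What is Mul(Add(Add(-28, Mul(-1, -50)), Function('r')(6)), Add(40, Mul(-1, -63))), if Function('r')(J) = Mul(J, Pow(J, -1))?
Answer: 2369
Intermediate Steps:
Function('r')(J) = 1
Mul(Add(Add(-28, Mul(-1, -50)), Function('r')(6)), Add(40, Mul(-1, -63))) = Mul(Add(Add(-28, Mul(-1, -50)), 1), Add(40, Mul(-1, -63))) = Mul(Add(Add(-28, 50), 1), Add(40, 63)) = Mul(Add(22, 1), 103) = Mul(23, 103) = 2369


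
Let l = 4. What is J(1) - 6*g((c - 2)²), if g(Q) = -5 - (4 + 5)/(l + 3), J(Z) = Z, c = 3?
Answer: 271/7 ≈ 38.714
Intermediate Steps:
g(Q) = -44/7 (g(Q) = -5 - (4 + 5)/(4 + 3) = -5 - 9/7 = -44/7)
J(1) - 6*g((c - 2)²) = 1 - 6*(-44/7) = 1 + 264/7 = 271/7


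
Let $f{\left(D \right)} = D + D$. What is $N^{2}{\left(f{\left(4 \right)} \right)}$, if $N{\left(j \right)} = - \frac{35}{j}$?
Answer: $\frac{1225}{64} \approx 19.141$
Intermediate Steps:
$f{\left(D \right)} = 2 D$
$N^{2}{\left(f{\left(4 \right)} \right)} = \left(- \frac{35}{2 \cdot 4}\right)^{2} = \left(- \frac{35}{8}\right)^{2} = \frac{1225}{64}$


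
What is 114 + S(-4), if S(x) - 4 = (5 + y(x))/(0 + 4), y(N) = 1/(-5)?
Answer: 596/5 ≈ 119.20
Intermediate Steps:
y(N) = -1/5
S(x) = 26/5 (S(x) = 4 + (5 - 1/5)/(0 + 4) = 4 + (24/5)/4 = 4 + (24/5)*(1/4) = 4 + 6/5 = 26/5)
114 + S(-4) = 114 + 26/5 = 596/5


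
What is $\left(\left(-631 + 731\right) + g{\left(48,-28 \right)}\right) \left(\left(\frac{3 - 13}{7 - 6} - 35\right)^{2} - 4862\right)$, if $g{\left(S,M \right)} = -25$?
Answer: $-212775$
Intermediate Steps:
$\left(\left(-631 + 731\right) + g{\left(48,-28 \right)}\right) \left(\left(\frac{3 - 13}{7 - 6} - 35\right)^{2} - 4862\right) = \left(\left(-631 + 731\right) - 25\right) \left(\left(\frac{3 - 13}{7 - 6} - 35\right)^{2} - 4862\right) = \left(100 - 25\right) \left(\left(- \frac{10}{1} - 35\right)^{2} - 4862\right) = 75 \left(\left(\left(-10\right) 1 - 35\right)^{2} - 4862\right) = 75 \left(\left(-10 - 35\right)^{2} - 4862\right) = 75 \left(\left(-45\right)^{2} - 4862\right) = 75 \left(2025 - 4862\right) = 75 \left(-2837\right) = -212775$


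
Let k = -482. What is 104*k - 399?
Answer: -50527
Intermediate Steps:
104*k - 399 = 104*(-482) - 399 = -50128 - 399 = -50527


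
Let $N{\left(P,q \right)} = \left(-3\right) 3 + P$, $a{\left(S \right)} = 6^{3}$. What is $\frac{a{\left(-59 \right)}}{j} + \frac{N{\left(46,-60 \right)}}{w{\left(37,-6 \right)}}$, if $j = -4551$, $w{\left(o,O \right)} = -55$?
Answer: $- \frac{60089}{83435} \approx -0.72019$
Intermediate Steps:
$a{\left(S \right)} = 216$
$N{\left(P,q \right)} = -9 + P$
$\frac{a{\left(-59 \right)}}{j} + \frac{N{\left(46,-60 \right)}}{w{\left(37,-6 \right)}} = \frac{216}{-4551} + \frac{-9 + 46}{-55} = 216 \left(- \frac{1}{4551}\right) + 37 \left(- \frac{1}{55}\right) = - \frac{72}{1517} - \frac{37}{55} = - \frac{60089}{83435}$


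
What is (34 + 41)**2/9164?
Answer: 5625/9164 ≈ 0.61382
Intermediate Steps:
(34 + 41)**2/9164 = 75**2*(1/9164) = 5625*(1/9164) = 5625/9164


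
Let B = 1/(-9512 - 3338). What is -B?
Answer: 1/12850 ≈ 7.7821e-5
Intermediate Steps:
B = -1/12850 (B = 1/(-12850) = -1/12850 ≈ -7.7821e-5)
-B = -1*(-1/12850) = 1/12850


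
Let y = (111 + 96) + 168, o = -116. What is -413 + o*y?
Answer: -43913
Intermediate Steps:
y = 375 (y = 207 + 168 = 375)
-413 + o*y = -413 - 116*375 = -413 - 43500 = -43913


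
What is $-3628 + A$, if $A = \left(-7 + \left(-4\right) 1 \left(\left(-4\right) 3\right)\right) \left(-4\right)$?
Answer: $-3792$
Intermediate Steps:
$A = -164$ ($A = \left(-7 - -48\right) \left(-4\right) = \left(-7 + 48\right) \left(-4\right) = 41 \left(-4\right) = -164$)
$-3628 + A = -3628 - 164 = -3792$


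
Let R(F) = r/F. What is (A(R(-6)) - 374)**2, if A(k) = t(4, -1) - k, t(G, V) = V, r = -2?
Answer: 1267876/9 ≈ 1.4088e+5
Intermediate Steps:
R(F) = -2/F
A(k) = -1 - k
(A(R(-6)) - 374)**2 = ((-1 - (-2)/(-6)) - 374)**2 = ((-1 - (-2)*(-1)/6) - 374)**2 = ((-1 - 1*1/3) - 374)**2 = ((-1 - 1/3) - 374)**2 = (-4/3 - 374)**2 = (-1126/3)**2 = 1267876/9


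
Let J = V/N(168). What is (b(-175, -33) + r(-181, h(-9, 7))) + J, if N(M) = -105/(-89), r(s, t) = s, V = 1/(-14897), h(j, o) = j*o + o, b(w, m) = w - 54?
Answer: -641315939/1564185 ≈ -410.00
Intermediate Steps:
b(w, m) = -54 + w
h(j, o) = o + j*o
V = -1/14897 ≈ -6.7128e-5
N(M) = 105/89 (N(M) = -105*(-1/89) = 105/89)
J = -89/1564185 (J = -1/(14897*105/89) = -1/14897*89/105 = -89/1564185 ≈ -5.6899e-5)
(b(-175, -33) + r(-181, h(-9, 7))) + J = ((-54 - 175) - 181) - 89/1564185 = (-229 - 181) - 89/1564185 = -410 - 89/1564185 = -641315939/1564185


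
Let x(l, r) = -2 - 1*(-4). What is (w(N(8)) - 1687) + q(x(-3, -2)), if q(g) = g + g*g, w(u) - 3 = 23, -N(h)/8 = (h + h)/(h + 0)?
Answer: -1655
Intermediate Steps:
x(l, r) = 2 (x(l, r) = -2 + 4 = 2)
N(h) = -16 (N(h) = -8*(h + h)/(h + 0) = -8*2*h/h = -8*2 = -16)
w(u) = 26 (w(u) = 3 + 23 = 26)
q(g) = g + g**2
(w(N(8)) - 1687) + q(x(-3, -2)) = (26 - 1687) + 2*(1 + 2) = -1661 + 2*3 = -1661 + 6 = -1655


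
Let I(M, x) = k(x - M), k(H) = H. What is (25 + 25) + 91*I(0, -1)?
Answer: -41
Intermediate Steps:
I(M, x) = x - M
(25 + 25) + 91*I(0, -1) = (25 + 25) + 91*(-1 - 1*0) = 50 + 91*(-1 + 0) = 50 + 91*(-1) = 50 - 91 = -41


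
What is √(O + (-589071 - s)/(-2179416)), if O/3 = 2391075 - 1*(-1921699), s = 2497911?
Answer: 3*√47419096095911289/181618 ≈ 3597.0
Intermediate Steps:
O = 12938322 (O = 3*(2391075 - 1*(-1921699)) = 3*(2391075 + 1921699) = 3*4312774 = 12938322)
√(O + (-589071 - s)/(-2179416)) = √(12938322 + (-589071 - 1*2497911)/(-2179416)) = √(12938322 + (-589071 - 2497911)*(-1/2179416)) = √(12938322 - 3086982*(-1/2179416)) = √(12938322 + 514497/363236) = √(4699664844489/363236) = 3*√47419096095911289/181618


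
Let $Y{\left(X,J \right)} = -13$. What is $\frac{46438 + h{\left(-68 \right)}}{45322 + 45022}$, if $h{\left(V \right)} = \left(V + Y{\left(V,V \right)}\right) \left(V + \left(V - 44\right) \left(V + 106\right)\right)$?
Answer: $\frac{198341}{45172} \approx 4.3908$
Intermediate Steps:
$h{\left(V \right)} = \left(-13 + V\right) \left(V + \left(-44 + V\right) \left(106 + V\right)\right)$ ($h{\left(V \right)} = \left(V - 13\right) \left(V + \left(V - 44\right) \left(V + 106\right)\right) = \left(-13 + V\right) \left(V + \left(-44 + V\right) \left(106 + V\right)\right)$)
$\frac{46438 + h{\left(-68 \right)}}{45322 + 45022} = \frac{46438 + \left(60632 + \left(-68\right)^{3} - -372844 + 50 \left(-68\right)^{2}\right)}{45322 + 45022} = \frac{46438 + \left(60632 - 314432 + 372844 + 50 \cdot 4624\right)}{90344} = \left(46438 + \left(60632 - 314432 + 372844 + 231200\right)\right) \frac{1}{90344} = \left(46438 + 350244\right) \frac{1}{90344} = 396682 \cdot \frac{1}{90344} = \frac{198341}{45172}$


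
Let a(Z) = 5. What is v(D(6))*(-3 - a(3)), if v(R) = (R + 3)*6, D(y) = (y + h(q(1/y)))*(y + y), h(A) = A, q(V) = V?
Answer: -3696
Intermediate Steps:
D(y) = 2*y*(y + 1/y) (D(y) = (y + 1/y)*(y + y) = (y + 1/y)*(2*y) = 2*y*(y + 1/y))
v(R) = 18 + 6*R (v(R) = (3 + R)*6 = 18 + 6*R)
v(D(6))*(-3 - a(3)) = (18 + 6*(2 + 2*6²))*(-3 - 1*5) = (18 + 6*(2 + 2*36))*(-3 - 5) = (18 + 6*(2 + 72))*(-8) = (18 + 6*74)*(-8) = (18 + 444)*(-8) = 462*(-8) = -3696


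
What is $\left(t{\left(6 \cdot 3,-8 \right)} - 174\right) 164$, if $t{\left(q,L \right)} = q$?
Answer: $-25584$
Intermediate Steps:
$\left(t{\left(6 \cdot 3,-8 \right)} - 174\right) 164 = \left(6 \cdot 3 - 174\right) 164 = \left(18 - 174\right) 164 = \left(-156\right) 164 = -25584$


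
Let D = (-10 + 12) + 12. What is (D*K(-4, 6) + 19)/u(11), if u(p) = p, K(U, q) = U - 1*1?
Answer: -51/11 ≈ -4.6364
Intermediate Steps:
K(U, q) = -1 + U (K(U, q) = U - 1 = -1 + U)
D = 14 (D = 2 + 12 = 14)
(D*K(-4, 6) + 19)/u(11) = (14*(-1 - 4) + 19)/11 = (14*(-5) + 19)/11 = (-70 + 19)/11 = (1/11)*(-51) = -51/11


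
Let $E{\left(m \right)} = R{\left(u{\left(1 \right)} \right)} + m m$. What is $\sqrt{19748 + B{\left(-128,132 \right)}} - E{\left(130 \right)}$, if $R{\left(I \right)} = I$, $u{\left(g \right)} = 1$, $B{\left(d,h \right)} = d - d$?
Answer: $-16901 + 2 \sqrt{4937} \approx -16760.0$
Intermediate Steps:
$B{\left(d,h \right)} = 0$
$E{\left(m \right)} = 1 + m^{2}$ ($E{\left(m \right)} = 1 + m m = 1 + m^{2}$)
$\sqrt{19748 + B{\left(-128,132 \right)}} - E{\left(130 \right)} = \sqrt{19748 + 0} - \left(1 + 130^{2}\right) = \sqrt{19748} - \left(1 + 16900\right) = 2 \sqrt{4937} - 16901 = -16901 + 2 \sqrt{4937}$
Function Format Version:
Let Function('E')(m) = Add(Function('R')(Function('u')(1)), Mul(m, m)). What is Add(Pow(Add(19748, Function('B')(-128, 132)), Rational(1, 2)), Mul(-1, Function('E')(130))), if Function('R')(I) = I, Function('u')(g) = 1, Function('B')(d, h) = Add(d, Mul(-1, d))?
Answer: Add(-16901, Mul(2, Pow(4937, Rational(1, 2)))) ≈ -16760.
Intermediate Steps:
Function('B')(d, h) = 0
Function('E')(m) = Add(1, Pow(m, 2)) (Function('E')(m) = Add(1, Mul(m, m)) = Add(1, Pow(m, 2)))
Add(Pow(Add(19748, Function('B')(-128, 132)), Rational(1, 2)), Mul(-1, Function('E')(130))) = Add(Pow(Add(19748, 0), Rational(1, 2)), Mul(-1, Add(1, Pow(130, 2)))) = Add(Pow(19748, Rational(1, 2)), Mul(-1, Add(1, 16900))) = Add(Mul(2, Pow(4937, Rational(1, 2))), Mul(-1, 16901)) = Add(Mul(2, Pow(4937, Rational(1, 2))), -16901) = Add(-16901, Mul(2, Pow(4937, Rational(1, 2))))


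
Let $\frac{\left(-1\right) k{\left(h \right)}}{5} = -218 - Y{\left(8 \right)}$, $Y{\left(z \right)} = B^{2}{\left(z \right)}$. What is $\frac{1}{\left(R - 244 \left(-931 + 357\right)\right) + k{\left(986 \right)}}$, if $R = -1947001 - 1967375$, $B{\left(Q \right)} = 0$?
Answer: $- \frac{1}{3773230} \approx -2.6502 \cdot 10^{-7}$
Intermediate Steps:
$R = -3914376$
$Y{\left(z \right)} = 0$ ($Y{\left(z \right)} = 0^{2} = 0$)
$k{\left(h \right)} = 1090$ ($k{\left(h \right)} = - 5 \left(-218 - 0\right) = - 5 \left(-218 + 0\right) = \left(-5\right) \left(-218\right) = 1090$)
$\frac{1}{\left(R - 244 \left(-931 + 357\right)\right) + k{\left(986 \right)}} = \frac{1}{\left(-3914376 - 244 \left(-931 + 357\right)\right) + 1090} = \frac{1}{\left(-3914376 - -140056\right) + 1090} = \frac{1}{\left(-3914376 + 140056\right) + 1090} = \frac{1}{-3774320 + 1090} = \frac{1}{-3773230} = - \frac{1}{3773230}$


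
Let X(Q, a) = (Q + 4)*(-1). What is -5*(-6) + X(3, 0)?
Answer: 23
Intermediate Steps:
X(Q, a) = -4 - Q (X(Q, a) = (4 + Q)*(-1) = -4 - Q)
-5*(-6) + X(3, 0) = -5*(-6) + (-4 - 1*3) = 30 + (-4 - 3) = 30 - 7 = 23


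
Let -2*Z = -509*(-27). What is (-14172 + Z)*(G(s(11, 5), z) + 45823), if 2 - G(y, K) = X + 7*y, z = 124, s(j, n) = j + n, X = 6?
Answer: -1923670509/2 ≈ -9.6184e+8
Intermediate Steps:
Z = -13743/2 (Z = -(-509)*(-27)/2 = -½*13743 = -13743/2 ≈ -6871.5)
G(y, K) = -4 - 7*y (G(y, K) = 2 - (6 + 7*y) = 2 + (-6 - 7*y) = -4 - 7*y)
(-14172 + Z)*(G(s(11, 5), z) + 45823) = (-14172 - 13743/2)*((-4 - 7*(11 + 5)) + 45823) = -42087*((-4 - 7*16) + 45823)/2 = -42087*((-4 - 112) + 45823)/2 = -42087*(-116 + 45823)/2 = -42087/2*45707 = -1923670509/2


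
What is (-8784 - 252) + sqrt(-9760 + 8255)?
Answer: -9036 + I*sqrt(1505) ≈ -9036.0 + 38.794*I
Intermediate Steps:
(-8784 - 252) + sqrt(-9760 + 8255) = -9036 + sqrt(-1505) = -9036 + I*sqrt(1505)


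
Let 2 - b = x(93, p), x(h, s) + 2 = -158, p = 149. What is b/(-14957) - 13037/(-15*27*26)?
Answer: 193288549/157497210 ≈ 1.2273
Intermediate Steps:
x(h, s) = -160 (x(h, s) = -2 - 158 = -160)
b = 162 (b = 2 - 1*(-160) = 2 + 160 = 162)
b/(-14957) - 13037/(-15*27*26) = 162/(-14957) - 13037/(-15*27*26) = 162*(-1/14957) - 13037/((-405*26)) = -162/14957 - 13037/(-10530) = -162/14957 - 13037*(-1/10530) = -162/14957 + 13037/10530 = 193288549/157497210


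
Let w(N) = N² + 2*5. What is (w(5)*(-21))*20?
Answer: -14700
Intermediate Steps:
w(N) = 10 + N² (w(N) = N² + 10 = 10 + N²)
(w(5)*(-21))*20 = ((10 + 5²)*(-21))*20 = ((10 + 25)*(-21))*20 = (35*(-21))*20 = -735*20 = -14700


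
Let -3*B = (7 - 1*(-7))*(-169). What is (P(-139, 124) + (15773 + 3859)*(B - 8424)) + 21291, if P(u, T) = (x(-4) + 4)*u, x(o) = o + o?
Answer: -149875017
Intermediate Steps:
x(o) = 2*o
B = 2366/3 (B = -(7 - 1*(-7))*(-169)/3 = -(7 + 7)*(-169)/3 = -14*(-169)/3 = -⅓*(-2366) = 2366/3 ≈ 788.67)
P(u, T) = -4*u (P(u, T) = (2*(-4) + 4)*u = (-8 + 4)*u = -4*u)
(P(-139, 124) + (15773 + 3859)*(B - 8424)) + 21291 = (-4*(-139) + (15773 + 3859)*(2366/3 - 8424)) + 21291 = (556 + 19632*(-22906/3)) + 21291 = (556 - 149896864) + 21291 = -149896308 + 21291 = -149875017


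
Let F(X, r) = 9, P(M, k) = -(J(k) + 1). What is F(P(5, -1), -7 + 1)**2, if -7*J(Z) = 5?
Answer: 81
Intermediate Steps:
J(Z) = -5/7 (J(Z) = -1/7*5 = -5/7)
P(M, k) = -2/7 (P(M, k) = -(-5/7 + 1) = -1*2/7 = -2/7)
F(P(5, -1), -7 + 1)**2 = 9**2 = 81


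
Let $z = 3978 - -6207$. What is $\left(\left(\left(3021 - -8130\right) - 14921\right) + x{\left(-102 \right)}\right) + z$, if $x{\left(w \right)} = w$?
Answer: $6313$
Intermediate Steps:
$z = 10185$ ($z = 3978 + 6207 = 10185$)
$\left(\left(\left(3021 - -8130\right) - 14921\right) + x{\left(-102 \right)}\right) + z = \left(\left(\left(3021 - -8130\right) - 14921\right) - 102\right) + 10185 = \left(\left(\left(3021 + 8130\right) - 14921\right) - 102\right) + 10185 = \left(\left(11151 - 14921\right) - 102\right) + 10185 = \left(-3770 - 102\right) + 10185 = -3872 + 10185 = 6313$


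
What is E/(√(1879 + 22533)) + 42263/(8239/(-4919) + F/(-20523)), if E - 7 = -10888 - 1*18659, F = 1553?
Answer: -4266561297531/176728204 - 14770*√6103/6103 ≈ -24331.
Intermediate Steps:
E = -29540 (E = 7 + (-10888 - 1*18659) = 7 + (-10888 - 18659) = 7 - 29547 = -29540)
E/(√(1879 + 22533)) + 42263/(8239/(-4919) + F/(-20523)) = -29540/√(1879 + 22533) + 42263/(8239/(-4919) + 1553/(-20523)) = -29540*√6103/12206 + 42263/(8239*(-1/4919) + 1553*(-1/20523)) = -29540*√6103/12206 + 42263/(-8239/4919 - 1553/20523) = -14770*√6103/6103 + 42263/(-176728204/100952637) = -14770*√6103/6103 + 42263*(-100952637/176728204) = -14770*√6103/6103 - 4266561297531/176728204 = -4266561297531/176728204 - 14770*√6103/6103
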